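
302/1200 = 151/600  =  0.25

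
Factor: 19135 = 5^1 *43^1*89^1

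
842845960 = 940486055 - 97640095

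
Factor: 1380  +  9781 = 11161^1 =11161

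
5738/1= 5738 = 5738.00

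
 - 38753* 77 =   -  2983981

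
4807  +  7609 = 12416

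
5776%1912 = 40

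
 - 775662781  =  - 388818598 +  - 386844183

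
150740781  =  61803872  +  88936909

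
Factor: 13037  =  13037^1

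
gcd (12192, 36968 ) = 8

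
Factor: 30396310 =2^1*5^1*7^1*47^1*9239^1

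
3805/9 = 3805/9  =  422.78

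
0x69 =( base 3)10220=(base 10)105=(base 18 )5F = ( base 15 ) 70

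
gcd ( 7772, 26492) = 4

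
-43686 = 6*( - 7281 ) 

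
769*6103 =4693207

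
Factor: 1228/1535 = 2^2*5^ ( - 1 ) = 4/5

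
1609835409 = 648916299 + 960919110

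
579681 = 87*6663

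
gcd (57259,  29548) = 1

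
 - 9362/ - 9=9362/9 = 1040.22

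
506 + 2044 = 2550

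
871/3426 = 871/3426  =  0.25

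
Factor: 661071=3^1*220357^1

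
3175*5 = 15875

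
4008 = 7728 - 3720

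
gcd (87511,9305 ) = 1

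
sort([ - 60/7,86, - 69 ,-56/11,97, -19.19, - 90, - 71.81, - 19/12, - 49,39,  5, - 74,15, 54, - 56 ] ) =[ - 90, - 74,- 71.81,  -  69, - 56, - 49 , - 19.19, - 60/7 , - 56/11,-19/12, 5, 15,39, 54 , 86,  97] 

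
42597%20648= 1301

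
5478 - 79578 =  - 74100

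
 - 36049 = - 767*47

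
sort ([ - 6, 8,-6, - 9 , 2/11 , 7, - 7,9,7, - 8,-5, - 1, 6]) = [ - 9, - 8, - 7,  -  6, - 6, - 5, - 1,2/11,  6, 7,7, 8, 9]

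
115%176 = 115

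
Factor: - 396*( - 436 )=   2^4* 3^2 * 11^1*109^1 = 172656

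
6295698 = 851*7398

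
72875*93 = 6777375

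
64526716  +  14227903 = 78754619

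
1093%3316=1093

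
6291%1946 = 453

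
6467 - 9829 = -3362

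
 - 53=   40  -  93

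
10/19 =10/19 = 0.53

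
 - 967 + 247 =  - 720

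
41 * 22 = 902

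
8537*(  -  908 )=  - 7751596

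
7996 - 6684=1312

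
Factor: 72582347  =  6961^1*10427^1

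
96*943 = 90528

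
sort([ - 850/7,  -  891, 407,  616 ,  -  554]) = [- 891, - 554, - 850/7, 407,  616 ] 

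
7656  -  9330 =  - 1674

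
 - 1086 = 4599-5685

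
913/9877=11/119 = 0.09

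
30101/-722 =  -30101/722 = - 41.69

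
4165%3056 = 1109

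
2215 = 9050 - 6835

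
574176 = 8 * 71772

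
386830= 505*766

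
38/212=19/106 = 0.18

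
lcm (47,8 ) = 376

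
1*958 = 958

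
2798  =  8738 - 5940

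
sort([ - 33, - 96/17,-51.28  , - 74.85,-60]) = [ - 74.85,-60,-51.28, -33, - 96/17 ]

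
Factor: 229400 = 2^3*5^2*31^1*37^1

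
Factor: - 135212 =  - 2^2*7^1*11^1*439^1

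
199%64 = 7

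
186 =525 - 339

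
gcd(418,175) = 1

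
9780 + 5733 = 15513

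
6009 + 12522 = 18531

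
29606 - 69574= -39968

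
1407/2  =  1407/2 = 703.50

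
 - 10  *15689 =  - 156890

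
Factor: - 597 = -3^1 * 199^1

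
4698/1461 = 3+105/487 = 3.22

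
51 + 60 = 111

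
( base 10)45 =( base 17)2b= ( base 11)41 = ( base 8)55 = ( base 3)1200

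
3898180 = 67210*58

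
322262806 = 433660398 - 111397592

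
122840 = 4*30710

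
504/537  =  168/179 =0.94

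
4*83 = 332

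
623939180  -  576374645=47564535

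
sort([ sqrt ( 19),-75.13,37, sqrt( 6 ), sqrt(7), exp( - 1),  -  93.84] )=[ - 93.84, - 75.13, exp( - 1), sqrt(6 ), sqrt(7),  sqrt(  19 ) , 37]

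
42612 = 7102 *6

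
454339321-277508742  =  176830579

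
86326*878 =75794228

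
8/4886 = 4/2443 = 0.00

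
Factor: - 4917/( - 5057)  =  3^1 *11^1 * 13^(  -  1) * 149^1*389^( - 1 ) 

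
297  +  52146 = 52443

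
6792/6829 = 6792/6829 = 0.99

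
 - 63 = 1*(-63 )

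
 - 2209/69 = - 2209/69 = -32.01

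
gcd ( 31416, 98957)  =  17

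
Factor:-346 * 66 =-2^2*3^1 *11^1*173^1 = - 22836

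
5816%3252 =2564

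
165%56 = 53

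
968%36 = 32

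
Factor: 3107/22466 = 2^ ( - 1) *13^1 *47^(- 1)=13/94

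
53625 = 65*825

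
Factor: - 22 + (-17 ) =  - 3^1*13^1 = - 39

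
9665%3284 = 3097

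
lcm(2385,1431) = 7155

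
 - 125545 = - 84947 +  - 40598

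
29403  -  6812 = 22591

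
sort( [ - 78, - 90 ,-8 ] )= [-90,- 78, - 8]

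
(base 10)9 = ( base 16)9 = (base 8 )11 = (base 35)9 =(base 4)21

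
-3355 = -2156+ - 1199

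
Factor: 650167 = 7^1*293^1*317^1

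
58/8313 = 58/8313  =  0.01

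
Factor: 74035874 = 2^1*11^1*31^1*108557^1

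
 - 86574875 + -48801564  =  -135376439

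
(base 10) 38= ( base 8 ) 46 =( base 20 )1I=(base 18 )22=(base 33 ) 15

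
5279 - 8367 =-3088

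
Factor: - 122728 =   -  2^3*23^2*29^1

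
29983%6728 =3071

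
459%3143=459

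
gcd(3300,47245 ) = 55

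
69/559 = 69/559  =  0.12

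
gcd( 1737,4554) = 9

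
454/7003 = 454/7003 =0.06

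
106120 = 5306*20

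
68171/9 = 68171/9=7574.56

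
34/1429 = 34/1429 = 0.02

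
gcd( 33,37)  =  1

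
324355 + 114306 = 438661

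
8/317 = 8/317 = 0.03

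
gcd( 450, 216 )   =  18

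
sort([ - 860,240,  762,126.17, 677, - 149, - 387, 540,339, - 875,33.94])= [ - 875,-860, - 387, - 149 , 33.94, 126.17,  240,  339, 540, 677,762]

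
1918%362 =108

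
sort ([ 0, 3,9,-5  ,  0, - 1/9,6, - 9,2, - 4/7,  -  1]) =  [ - 9,-5, - 1, - 4/7,  -  1/9, 0 , 0,2, 3 , 6, 9]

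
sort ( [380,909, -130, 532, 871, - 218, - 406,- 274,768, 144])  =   [ - 406, - 274,-218,-130,144,  380, 532,768, 871, 909 ]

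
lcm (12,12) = 12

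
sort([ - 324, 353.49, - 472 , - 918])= [ - 918, - 472, - 324,353.49 ]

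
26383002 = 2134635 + 24248367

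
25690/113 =227 + 39/113=227.35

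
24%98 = 24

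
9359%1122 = 383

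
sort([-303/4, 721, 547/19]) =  [ - 303/4,  547/19, 721]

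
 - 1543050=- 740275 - 802775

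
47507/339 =140 + 47/339 = 140.14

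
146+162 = 308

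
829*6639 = 5503731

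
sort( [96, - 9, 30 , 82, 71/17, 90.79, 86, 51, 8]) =[ - 9, 71/17,8,  30,51, 82, 86,90.79, 96]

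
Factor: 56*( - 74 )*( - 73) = 302512 = 2^4*7^1 *37^1 *73^1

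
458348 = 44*10417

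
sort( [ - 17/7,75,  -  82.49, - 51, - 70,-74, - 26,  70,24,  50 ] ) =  [-82.49, - 74,-70,-51, - 26,-17/7, 24, 50,70,75]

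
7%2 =1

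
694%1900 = 694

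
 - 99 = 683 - 782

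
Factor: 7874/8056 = 3937/4028=2^ ( - 2)  *  19^(-1) *31^1*53^( -1)*127^1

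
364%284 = 80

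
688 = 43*16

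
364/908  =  91/227 = 0.40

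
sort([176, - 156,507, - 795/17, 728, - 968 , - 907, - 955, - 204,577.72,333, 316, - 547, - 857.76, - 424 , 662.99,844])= [ - 968 , - 955, - 907,-857.76, - 547, -424, - 204, - 156 , - 795/17, 176,316, 333 , 507, 577.72, 662.99, 728, 844 ] 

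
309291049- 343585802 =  - 34294753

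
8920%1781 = 15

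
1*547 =547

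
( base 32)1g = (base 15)33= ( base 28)1K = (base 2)110000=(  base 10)48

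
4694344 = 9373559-4679215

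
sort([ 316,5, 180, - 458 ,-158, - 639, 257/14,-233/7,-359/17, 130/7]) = [ - 639 , - 458, - 158, - 233/7,-359/17,5, 257/14, 130/7,180,316] 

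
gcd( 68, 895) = 1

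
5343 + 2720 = 8063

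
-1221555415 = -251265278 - 970290137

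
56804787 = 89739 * 633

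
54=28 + 26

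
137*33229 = 4552373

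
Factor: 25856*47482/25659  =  2^9*3^( - 2 )*101^1*2851^( - 1 )* 23741^1 = 1227694592/25659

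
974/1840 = 487/920=   0.53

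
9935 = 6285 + 3650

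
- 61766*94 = - 5806004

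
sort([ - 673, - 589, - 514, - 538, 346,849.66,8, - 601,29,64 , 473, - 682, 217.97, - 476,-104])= [ - 682,-673, - 601,  -  589, - 538, - 514,-476,-104, 8,29,64,217.97,  346,473, 849.66]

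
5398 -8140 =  - 2742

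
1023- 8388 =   -  7365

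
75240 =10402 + 64838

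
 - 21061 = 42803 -63864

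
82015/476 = 82015/476 = 172.30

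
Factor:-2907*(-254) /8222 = 369189/4111 = 3^2*17^1*19^1*127^1*4111^( - 1 ) 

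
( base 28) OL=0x2B5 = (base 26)10H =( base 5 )10233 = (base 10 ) 693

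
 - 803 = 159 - 962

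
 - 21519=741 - 22260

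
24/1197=8/399 = 0.02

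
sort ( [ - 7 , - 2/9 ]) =[-7, - 2/9]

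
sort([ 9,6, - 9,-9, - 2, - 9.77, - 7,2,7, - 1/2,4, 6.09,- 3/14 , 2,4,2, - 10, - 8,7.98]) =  [-10,-9.77, - 9, - 9, - 8, - 7, - 2, - 1/2, - 3/14,  2,2,2,4,4, 6 , 6.09,7,7.98,9 ]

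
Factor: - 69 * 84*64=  - 2^8*3^2*7^1*23^1 = - 370944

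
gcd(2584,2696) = 8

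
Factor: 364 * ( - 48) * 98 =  - 2^7 * 3^1*7^3*13^1 =- 1712256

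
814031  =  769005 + 45026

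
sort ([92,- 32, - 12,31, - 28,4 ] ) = [ - 32, - 28, -12,  4, 31, 92 ] 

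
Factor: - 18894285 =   -  3^2 *5^1*419873^1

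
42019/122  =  344 + 51/122 = 344.42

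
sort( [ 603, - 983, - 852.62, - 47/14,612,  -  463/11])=[-983, - 852.62, - 463/11, - 47/14, 603,612 ] 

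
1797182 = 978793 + 818389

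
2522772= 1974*1278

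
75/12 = 25/4 = 6.25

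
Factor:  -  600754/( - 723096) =2^( - 2 )*3^( - 2)*7^1 * 11^( - 1)*47^1 = 329/396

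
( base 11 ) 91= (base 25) 40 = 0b1100100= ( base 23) 48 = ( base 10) 100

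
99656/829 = 120+176/829 = 120.21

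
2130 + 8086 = 10216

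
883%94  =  37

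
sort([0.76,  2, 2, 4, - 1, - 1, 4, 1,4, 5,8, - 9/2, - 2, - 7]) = [ - 7, - 9/2, - 2, - 1, - 1,0.76 , 1, 2, 2,4, 4,4,  5,8]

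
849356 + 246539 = 1095895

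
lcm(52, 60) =780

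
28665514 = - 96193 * (- 298)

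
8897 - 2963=5934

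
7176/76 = 1794/19 = 94.42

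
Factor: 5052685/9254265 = 3^( - 1)*11^1*91867^1*616951^(  -  1)=1010537/1850853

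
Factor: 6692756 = 2^2*7^1*239027^1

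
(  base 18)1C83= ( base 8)23213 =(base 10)9867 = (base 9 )14473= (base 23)IF0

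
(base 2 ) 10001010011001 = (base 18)1961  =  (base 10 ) 8857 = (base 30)9P7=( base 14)3329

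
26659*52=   1386268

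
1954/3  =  651  +  1/3  =  651.33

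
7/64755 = 7/64755 = 0.00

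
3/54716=3/54716 =0.00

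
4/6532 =1/1633=0.00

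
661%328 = 5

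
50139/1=50139= 50139.00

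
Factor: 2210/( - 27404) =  - 2^ ( - 1 )*5^1 *31^ ( - 1) = - 5/62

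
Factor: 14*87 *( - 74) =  - 2^2*3^1*7^1*29^1*37^1 = -  90132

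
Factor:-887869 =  - 23^1*38603^1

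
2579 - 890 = 1689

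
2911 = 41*71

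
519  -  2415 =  - 1896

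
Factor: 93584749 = 937^1*99877^1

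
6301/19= 331 + 12/19 = 331.63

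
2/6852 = 1/3426 =0.00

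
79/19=79/19 = 4.16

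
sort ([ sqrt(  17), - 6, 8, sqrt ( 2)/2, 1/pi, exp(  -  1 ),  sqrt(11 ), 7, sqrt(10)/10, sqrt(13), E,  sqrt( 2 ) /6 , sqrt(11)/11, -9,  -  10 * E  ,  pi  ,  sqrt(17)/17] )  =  [ - 10*E , - 9, - 6 , sqrt ( 2 )/6,sqrt( 17 ) /17, sqrt( 11)/11, sqrt( 10 ) /10, 1/pi,  exp(-1),sqrt(2) /2, E, pi,sqrt( 11),sqrt(13),sqrt(  17), 7 , 8 ] 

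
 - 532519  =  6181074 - 6713593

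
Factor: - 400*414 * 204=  - 2^7*3^3*5^2*17^1 * 23^1 = - 33782400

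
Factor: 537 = 3^1*179^1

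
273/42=13/2=6.50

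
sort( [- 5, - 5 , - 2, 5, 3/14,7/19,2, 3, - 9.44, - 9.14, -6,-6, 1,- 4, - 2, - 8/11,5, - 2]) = [- 9.44, - 9.14, - 6,-6, - 5,-5,-4, - 2, - 2, - 2, - 8/11,3/14, 7/19, 1,  2, 3, 5,5 ] 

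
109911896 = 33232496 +76679400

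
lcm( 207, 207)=207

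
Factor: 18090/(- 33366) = -45/83 = - 3^2 * 5^1 * 83^(-1)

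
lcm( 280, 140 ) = 280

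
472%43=42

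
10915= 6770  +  4145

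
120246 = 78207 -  - 42039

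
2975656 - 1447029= 1528627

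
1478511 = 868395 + 610116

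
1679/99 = 16 +95/99 = 16.96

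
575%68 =31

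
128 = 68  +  60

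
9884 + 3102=12986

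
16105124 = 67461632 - 51356508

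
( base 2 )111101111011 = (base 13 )1a5b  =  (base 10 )3963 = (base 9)5383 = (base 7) 14361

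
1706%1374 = 332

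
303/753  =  101/251 = 0.40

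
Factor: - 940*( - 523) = 2^2*5^1*47^1*523^1 = 491620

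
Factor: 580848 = 2^4*3^1 * 12101^1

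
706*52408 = 37000048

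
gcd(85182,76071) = 3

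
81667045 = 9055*9019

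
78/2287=78/2287 = 0.03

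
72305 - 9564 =62741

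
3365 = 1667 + 1698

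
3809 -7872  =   - 4063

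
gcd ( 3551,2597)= 53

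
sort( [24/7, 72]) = [ 24/7, 72 ] 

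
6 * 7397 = 44382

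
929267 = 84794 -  - 844473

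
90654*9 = 815886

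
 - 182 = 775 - 957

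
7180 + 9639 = 16819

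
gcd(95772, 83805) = 3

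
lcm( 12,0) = 0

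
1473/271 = 5 + 118/271 = 5.44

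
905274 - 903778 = 1496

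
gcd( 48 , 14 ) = 2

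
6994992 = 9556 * 732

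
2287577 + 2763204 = 5050781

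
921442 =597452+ 323990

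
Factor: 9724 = 2^2*11^1*13^1* 17^1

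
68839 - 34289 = 34550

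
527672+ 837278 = 1364950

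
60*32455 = 1947300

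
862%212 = 14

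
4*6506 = 26024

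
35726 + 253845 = 289571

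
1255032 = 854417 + 400615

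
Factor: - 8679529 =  - 8679529^1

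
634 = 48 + 586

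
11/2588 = 11/2588 = 0.00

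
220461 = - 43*(-5127)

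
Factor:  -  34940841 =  - 3^1*13^1*23^1*38953^1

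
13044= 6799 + 6245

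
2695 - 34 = 2661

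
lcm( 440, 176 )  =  880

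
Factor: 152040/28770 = 2^2*137^ ( - 1)*181^1 = 724/137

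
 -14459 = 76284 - 90743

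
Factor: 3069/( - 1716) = - 93/52  =  - 2^(-2)*3^1  *  13^( - 1)*31^1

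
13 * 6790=88270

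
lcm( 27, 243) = 243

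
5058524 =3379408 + 1679116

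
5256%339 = 171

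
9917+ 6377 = 16294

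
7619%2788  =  2043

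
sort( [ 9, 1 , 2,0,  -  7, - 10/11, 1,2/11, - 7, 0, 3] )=[ - 7,-7, - 10/11, 0, 0, 2/11,1, 1, 2, 3,9]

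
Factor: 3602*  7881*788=22369241256 = 2^3*3^1*37^1 * 71^1* 197^1*1801^1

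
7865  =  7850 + 15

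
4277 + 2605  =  6882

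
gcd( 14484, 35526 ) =6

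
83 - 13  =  70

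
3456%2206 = 1250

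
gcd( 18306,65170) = 2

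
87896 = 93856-5960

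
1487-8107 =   -  6620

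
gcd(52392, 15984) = 888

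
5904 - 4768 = 1136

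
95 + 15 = 110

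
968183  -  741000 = 227183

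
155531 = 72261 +83270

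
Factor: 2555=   5^1*7^1* 73^1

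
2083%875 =333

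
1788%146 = 36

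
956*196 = 187376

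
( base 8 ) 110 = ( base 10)72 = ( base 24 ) 30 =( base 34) 24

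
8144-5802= 2342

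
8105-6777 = 1328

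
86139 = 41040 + 45099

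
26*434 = 11284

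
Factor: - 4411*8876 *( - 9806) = 2^3*7^1*11^1*317^1*401^1*4903^1=383924865016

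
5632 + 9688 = 15320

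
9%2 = 1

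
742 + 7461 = 8203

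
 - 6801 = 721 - 7522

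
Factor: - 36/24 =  - 3/2 = - 2^ (  -  1)*3^1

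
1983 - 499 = 1484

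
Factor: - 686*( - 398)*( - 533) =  - 2^2*7^3*13^1*41^1*199^1 = - 145523924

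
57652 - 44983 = 12669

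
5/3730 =1/746= 0.00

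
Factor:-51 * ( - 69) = 3519 = 3^2*17^1*23^1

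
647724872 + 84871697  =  732596569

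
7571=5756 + 1815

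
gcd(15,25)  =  5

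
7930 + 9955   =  17885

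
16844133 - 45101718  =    -  28257585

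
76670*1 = 76670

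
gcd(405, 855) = 45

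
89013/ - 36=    - 29671/12 =-2472.58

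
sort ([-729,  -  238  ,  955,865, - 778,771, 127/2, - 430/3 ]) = [ - 778, - 729 , - 238, - 430/3 , 127/2, 771,865, 955]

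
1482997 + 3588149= 5071146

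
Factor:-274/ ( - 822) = 1/3 = 3^( - 1)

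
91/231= 13/33  =  0.39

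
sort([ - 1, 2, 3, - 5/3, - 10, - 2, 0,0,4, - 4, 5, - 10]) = [-10, - 10, - 4, - 2,-5/3, - 1, 0,0, 2,  3, 4,5]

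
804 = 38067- 37263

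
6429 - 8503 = -2074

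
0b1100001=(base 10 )97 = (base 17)5c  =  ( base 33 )2v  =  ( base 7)166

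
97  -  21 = 76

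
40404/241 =167 + 157/241 = 167.65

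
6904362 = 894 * 7723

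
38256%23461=14795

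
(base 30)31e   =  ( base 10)2744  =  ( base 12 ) 1708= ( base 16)AB8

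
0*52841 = 0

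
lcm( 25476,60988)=2012604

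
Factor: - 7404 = -2^2*3^1*617^1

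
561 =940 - 379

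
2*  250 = 500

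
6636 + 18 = 6654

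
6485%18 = 5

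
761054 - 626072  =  134982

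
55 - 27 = 28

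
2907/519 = 5 + 104/173 = 5.60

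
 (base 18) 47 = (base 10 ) 79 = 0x4f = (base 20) 3J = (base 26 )31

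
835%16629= 835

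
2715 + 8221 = 10936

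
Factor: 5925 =3^1*5^2*79^1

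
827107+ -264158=562949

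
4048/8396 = 1012/2099 = 0.48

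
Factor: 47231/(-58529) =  - 73^1*107^( - 1)*547^(-1)*647^1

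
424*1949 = 826376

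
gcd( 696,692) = 4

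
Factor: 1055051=19^1*55529^1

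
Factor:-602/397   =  -2^1*7^1*43^1*397^(-1)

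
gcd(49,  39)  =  1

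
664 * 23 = 15272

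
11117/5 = 11117/5 =2223.40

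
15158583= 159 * 95337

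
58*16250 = 942500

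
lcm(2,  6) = 6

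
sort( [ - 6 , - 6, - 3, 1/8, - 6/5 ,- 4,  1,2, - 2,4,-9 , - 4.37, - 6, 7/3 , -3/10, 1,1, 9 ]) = [ - 9, - 6, - 6,  -  6, - 4.37,-4 , - 3, - 2, - 6/5, - 3/10 , 1/8,1 , 1,1  ,  2, 7/3,4,9 ]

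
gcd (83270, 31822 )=2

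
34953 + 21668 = 56621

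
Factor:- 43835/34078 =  - 3985/3098 = - 2^ ( - 1) * 5^1*797^1 *1549^ ( - 1 ) 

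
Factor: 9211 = 61^1 * 151^1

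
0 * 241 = 0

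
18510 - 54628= - 36118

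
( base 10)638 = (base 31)ki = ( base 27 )nh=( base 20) 1BI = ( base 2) 1001111110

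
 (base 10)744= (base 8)1350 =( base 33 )mi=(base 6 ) 3240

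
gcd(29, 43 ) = 1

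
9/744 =3/248 = 0.01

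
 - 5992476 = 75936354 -81928830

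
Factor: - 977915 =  - 5^1 * 131^1*1493^1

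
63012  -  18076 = 44936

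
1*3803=3803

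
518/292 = 1 + 113/146 = 1.77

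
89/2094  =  89/2094 = 0.04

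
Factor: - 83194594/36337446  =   - 41597297/18168723 = - 3^(- 2)*7^1*43^1*138197^1 *2018747^( - 1 ) 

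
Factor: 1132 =2^2*283^1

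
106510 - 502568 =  - 396058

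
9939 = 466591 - 456652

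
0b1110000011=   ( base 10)899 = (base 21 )20h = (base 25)1ao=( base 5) 12044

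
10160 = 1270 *8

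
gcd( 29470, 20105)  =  5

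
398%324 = 74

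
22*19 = 418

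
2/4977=2/4977  =  0.00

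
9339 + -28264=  - 18925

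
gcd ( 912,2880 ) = 48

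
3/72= 1/24 = 0.04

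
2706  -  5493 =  - 2787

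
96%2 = 0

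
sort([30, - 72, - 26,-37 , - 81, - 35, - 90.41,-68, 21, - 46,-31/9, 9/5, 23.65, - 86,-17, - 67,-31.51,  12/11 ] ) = [ - 90.41, - 86, - 81, - 72, - 68, - 67, - 46, - 37,-35, - 31.51, -26, - 17 , - 31/9, 12/11, 9/5,21, 23.65, 30]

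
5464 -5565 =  - 101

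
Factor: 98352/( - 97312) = - 6147/6082 = - 2^(  -  1)* 3^2 * 683^1*3041^ (-1)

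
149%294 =149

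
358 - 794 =-436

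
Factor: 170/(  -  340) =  - 2^ ( - 1)=- 1/2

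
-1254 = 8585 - 9839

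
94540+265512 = 360052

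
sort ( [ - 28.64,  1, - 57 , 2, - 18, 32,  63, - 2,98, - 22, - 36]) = [ - 57,  -  36,  -  28.64,-22, - 18,  -  2, 1 , 2, 32,63, 98] 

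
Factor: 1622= 2^1 * 811^1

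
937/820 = 1 + 117/820 = 1.14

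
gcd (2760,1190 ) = 10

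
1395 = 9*155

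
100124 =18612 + 81512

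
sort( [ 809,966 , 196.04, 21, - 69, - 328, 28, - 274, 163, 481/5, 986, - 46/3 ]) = [ - 328, - 274, - 69, - 46/3,21, 28 , 481/5,163,196.04, 809, 966, 986 ]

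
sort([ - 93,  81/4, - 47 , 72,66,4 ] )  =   [  -  93 , - 47,  4 , 81/4 , 66,  72 ]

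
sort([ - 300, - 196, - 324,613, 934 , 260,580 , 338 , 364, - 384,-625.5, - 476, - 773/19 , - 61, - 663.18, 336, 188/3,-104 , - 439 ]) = [ - 663.18, - 625.5, - 476, - 439, - 384, - 324, - 300, - 196, - 104, - 61 , - 773/19,188/3,260, 336, 338, 364 , 580, 613 , 934]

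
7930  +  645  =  8575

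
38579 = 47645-9066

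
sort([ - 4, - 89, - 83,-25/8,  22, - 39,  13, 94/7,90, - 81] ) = [ - 89,-83,-81,-39, - 4, - 25/8, 13,94/7 , 22, 90 ]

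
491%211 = 69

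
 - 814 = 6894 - 7708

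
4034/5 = 806 +4/5 = 806.80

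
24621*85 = 2092785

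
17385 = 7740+9645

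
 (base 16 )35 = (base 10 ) 53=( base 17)32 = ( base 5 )203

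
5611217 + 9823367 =15434584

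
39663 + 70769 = 110432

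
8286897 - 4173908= 4112989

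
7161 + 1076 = 8237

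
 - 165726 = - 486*341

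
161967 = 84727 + 77240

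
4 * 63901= 255604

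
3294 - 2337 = 957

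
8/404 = 2/101= 0.02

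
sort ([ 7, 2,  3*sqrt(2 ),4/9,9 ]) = [ 4/9,  2, 3*sqrt(2 ) , 7  ,  9]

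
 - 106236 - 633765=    - 740001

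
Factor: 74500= 2^2*5^3*149^1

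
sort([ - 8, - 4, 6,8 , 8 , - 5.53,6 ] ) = [ - 8,-5.53, - 4, 6, 6,8, 8 ] 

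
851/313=2 + 225/313 = 2.72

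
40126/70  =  573 + 8/35 =573.23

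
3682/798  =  263/57 = 4.61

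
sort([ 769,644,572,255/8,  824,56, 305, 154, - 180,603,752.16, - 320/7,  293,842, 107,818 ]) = [-180, - 320/7,255/8,56,107,154,293,305,572,603, 644, 752.16,769,818,824,842]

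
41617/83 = 501 + 34/83 = 501.41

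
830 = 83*10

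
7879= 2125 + 5754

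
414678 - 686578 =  - 271900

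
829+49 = 878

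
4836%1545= 201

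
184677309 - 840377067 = -655699758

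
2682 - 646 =2036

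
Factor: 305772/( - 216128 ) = -249/176 = -2^( - 4)*3^1*11^( - 1)*83^1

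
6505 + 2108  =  8613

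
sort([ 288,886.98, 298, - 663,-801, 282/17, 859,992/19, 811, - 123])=[-801, - 663 , - 123,  282/17, 992/19, 288, 298,  811,859,886.98]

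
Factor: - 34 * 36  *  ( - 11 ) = 13464= 2^3*3^2 * 11^1*17^1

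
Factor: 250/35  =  50/7 = 2^1*5^2*7^( - 1)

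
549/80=6 + 69/80 = 6.86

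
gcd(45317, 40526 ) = 1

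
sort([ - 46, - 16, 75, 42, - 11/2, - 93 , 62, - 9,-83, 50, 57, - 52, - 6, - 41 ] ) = [ - 93, - 83,-52, - 46, - 41 ,-16 , -9, - 6, - 11/2, 42, 50, 57, 62, 75]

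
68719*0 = 0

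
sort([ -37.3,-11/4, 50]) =[-37.3,- 11/4,  50]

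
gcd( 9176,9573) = 1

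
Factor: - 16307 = - 23^1*709^1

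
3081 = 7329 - 4248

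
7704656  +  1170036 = 8874692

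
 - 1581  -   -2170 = 589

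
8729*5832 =50907528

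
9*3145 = 28305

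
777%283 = 211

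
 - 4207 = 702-4909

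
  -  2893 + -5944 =-8837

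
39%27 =12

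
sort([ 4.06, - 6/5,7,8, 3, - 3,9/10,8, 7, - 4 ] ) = [ - 4, - 3, - 6/5, 9/10,3, 4.06, 7, 7, 8,8 ]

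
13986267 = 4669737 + 9316530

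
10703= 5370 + 5333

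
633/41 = 633/41  =  15.44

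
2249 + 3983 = 6232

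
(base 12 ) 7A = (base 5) 334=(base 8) 136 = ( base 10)94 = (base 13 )73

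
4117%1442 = 1233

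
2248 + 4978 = 7226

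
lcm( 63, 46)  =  2898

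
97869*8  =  782952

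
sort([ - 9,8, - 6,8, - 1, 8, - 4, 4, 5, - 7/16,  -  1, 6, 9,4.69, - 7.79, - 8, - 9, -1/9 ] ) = [ - 9, - 9,  -  8, - 7.79, - 6, - 4 , - 1,-1, - 7/16, - 1/9, 4, 4.69 , 5,6,8,  8,8  ,  9]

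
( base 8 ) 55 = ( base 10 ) 45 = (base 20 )25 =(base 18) 29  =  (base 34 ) 1b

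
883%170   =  33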